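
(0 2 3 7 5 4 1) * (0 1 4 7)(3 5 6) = (0 2 5 7 6 3)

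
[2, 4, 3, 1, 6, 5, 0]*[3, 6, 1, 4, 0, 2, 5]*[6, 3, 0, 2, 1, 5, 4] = [3, 6, 1, 4, 5, 0, 2]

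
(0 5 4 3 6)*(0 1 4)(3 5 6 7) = (0 6 1 4 5)(3 7)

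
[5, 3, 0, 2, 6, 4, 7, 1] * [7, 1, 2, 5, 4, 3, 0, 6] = [3, 5, 7, 2, 0, 4, 6, 1]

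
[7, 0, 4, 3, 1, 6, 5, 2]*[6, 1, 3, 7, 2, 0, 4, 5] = [5, 6, 2, 7, 1, 4, 0, 3]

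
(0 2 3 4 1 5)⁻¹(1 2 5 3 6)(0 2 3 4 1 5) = (0 4 6 5 3)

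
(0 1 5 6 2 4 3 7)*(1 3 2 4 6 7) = (0 3 1 5 7)(2 6 4)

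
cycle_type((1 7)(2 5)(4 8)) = 2^3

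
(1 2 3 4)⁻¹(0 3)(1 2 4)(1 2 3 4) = (0 4)(1 2 3)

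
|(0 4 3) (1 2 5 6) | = 12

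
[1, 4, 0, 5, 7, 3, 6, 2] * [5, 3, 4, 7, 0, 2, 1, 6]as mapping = [0→3, 1→0, 2→5, 3→2, 4→6, 5→7, 6→1, 7→4]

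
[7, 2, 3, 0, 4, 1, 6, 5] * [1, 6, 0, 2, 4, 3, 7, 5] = [5, 0, 2, 1, 4, 6, 7, 3]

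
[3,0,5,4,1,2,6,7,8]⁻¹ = [1,4,5,0,3,2,6,7,8]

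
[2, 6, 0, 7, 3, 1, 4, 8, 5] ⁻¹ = [2, 5, 0, 4, 6, 8, 1, 3, 7] 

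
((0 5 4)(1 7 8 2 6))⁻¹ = (0 4 5)(1 6 2 8 7)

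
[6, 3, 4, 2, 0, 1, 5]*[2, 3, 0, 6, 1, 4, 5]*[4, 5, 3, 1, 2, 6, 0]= [6, 0, 5, 4, 3, 1, 2]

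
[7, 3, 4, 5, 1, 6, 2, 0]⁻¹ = [7, 4, 6, 1, 2, 3, 5, 0]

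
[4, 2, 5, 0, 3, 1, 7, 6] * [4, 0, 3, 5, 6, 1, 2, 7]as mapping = [0→6, 1→3, 2→1, 3→4, 4→5, 5→0, 6→7, 7→2]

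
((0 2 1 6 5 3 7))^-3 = (0 5 2 3 1 7 6)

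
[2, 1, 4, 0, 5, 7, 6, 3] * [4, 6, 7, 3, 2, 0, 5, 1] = [7, 6, 2, 4, 0, 1, 5, 3]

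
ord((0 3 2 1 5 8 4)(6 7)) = 14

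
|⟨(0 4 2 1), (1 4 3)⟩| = 120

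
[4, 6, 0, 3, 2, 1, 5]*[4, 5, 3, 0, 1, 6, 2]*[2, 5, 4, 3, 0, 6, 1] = [5, 4, 0, 2, 3, 6, 1]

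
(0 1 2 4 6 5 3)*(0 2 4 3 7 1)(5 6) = (1 4 5 7)(2 3)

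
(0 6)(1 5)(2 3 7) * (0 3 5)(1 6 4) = (0 4 1)(2 5 6 3 7)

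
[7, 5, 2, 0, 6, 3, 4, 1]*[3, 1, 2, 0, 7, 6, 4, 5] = [5, 6, 2, 3, 4, 0, 7, 1]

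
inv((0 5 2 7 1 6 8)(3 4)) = (0 8 6 1 7 2 5)(3 4)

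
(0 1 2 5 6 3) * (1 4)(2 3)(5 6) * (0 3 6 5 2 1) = (0 4)(1 6)(2 5)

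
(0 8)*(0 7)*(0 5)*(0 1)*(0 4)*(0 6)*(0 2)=(0 8 7 5 1 4 6 2)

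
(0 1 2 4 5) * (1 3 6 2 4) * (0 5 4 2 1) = (0 3 6 1 2)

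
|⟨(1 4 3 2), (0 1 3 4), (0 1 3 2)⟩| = 120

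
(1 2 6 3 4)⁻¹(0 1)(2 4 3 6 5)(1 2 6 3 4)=(0 2)(1 4 3 5 6)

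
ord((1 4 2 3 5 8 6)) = 7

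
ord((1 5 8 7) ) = 4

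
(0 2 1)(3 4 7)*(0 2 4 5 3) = (0 4 7)(1 2)(3 5)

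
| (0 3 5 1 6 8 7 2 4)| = 9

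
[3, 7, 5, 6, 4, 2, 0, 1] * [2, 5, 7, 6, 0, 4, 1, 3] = [6, 3, 4, 1, 0, 7, 2, 5] 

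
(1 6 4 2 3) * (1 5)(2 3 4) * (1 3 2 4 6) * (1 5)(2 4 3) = (1 5 2 6 3)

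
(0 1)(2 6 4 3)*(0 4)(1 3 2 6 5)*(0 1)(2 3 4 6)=(0 4 3 2 5)(1 6)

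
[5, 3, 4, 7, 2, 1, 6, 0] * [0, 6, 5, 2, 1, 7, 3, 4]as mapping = [0→7, 1→2, 2→1, 3→4, 4→5, 5→6, 6→3, 7→0]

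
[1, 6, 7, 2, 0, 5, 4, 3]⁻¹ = [4, 0, 3, 7, 6, 5, 1, 2]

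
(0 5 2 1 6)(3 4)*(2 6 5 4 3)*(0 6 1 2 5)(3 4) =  (0 3 4 5 1)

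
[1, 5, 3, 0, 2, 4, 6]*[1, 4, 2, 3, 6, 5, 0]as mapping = [0→4, 1→5, 2→3, 3→1, 4→2, 5→6, 6→0]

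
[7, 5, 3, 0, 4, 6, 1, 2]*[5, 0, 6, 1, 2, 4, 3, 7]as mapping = [0→7, 1→4, 2→1, 3→5, 4→2, 5→3, 6→0, 7→6]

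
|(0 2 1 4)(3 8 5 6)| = 4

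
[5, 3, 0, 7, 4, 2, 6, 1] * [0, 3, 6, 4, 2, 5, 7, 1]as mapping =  [0→5, 1→4, 2→0, 3→1, 4→2, 5→6, 6→7, 7→3]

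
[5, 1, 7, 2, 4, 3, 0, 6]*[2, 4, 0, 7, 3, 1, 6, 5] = [1, 4, 5, 0, 3, 7, 2, 6] 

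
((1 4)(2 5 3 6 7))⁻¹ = (1 4)(2 7 6 3 5)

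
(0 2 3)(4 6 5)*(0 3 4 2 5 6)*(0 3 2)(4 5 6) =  (0 6 4 3 2 5)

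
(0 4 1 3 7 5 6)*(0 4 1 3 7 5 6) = (0 1 7 6 4 3 5)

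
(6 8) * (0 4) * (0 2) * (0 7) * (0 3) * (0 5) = (0 4 2 7 3 5)(6 8)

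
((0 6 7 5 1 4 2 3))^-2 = (0 2 1 7)(3 4 5 6)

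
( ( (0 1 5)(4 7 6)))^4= (0 1 5)(4 7 6)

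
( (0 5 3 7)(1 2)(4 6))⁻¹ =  (0 7 3 5)(1 2)(4 6)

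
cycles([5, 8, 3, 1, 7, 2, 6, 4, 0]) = (0 5 2 3 1 8)(4 7)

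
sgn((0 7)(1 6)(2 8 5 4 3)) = 1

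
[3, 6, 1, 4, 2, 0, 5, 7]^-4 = [2, 0, 5, 1, 6, 4, 3, 7]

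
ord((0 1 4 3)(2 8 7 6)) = 4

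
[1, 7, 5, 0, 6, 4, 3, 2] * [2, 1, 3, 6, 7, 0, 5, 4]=[1, 4, 0, 2, 5, 7, 6, 3]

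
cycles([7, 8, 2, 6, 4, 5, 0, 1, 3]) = (0 7 1 8 3 6)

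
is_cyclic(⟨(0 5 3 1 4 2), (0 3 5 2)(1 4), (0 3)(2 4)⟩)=no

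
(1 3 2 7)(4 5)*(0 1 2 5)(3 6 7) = (0 1 6 7 2 3 5 4)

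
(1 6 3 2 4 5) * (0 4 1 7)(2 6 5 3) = (0 4 3 6 2 1 5 7)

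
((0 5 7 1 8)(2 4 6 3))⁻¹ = (0 8 1 7 5)(2 3 6 4)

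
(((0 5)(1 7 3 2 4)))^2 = (1 3 4 7 2)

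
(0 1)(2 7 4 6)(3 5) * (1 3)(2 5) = (0 3 2 7 4 6 5 1)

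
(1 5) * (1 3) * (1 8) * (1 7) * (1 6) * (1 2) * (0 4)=(0 4)(1 5 3 8 7 6 2)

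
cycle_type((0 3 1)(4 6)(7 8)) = 2^2.3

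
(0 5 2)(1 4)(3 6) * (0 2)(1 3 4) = (0 5)(3 6 4)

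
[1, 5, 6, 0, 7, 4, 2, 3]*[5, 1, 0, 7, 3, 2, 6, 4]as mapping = [0→1, 1→2, 2→6, 3→5, 4→4, 5→3, 6→0, 7→7]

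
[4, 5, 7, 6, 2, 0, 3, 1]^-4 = [2, 0, 1, 3, 7, 4, 6, 5]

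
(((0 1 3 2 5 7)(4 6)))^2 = (0 3 5)(1 2 7)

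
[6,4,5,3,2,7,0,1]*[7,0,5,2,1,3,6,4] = [6,1,3,2,5,4,7,0]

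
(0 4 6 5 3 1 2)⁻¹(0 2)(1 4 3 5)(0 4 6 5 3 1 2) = (0 4)(1 3 2 6)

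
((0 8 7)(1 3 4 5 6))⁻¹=(0 7 8)(1 6 5 4 3)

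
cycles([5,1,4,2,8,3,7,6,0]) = (0 5 3 2 4 8)(6 7)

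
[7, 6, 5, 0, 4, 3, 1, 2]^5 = [0, 6, 2, 3, 4, 5, 1, 7]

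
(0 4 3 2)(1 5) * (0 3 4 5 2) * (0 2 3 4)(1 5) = (0 1 3 2 4)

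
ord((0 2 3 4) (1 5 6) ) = 12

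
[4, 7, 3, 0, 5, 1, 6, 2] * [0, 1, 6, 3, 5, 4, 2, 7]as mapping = [0→5, 1→7, 2→3, 3→0, 4→4, 5→1, 6→2, 7→6]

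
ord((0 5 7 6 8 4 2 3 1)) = 9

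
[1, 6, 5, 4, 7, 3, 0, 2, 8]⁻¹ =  [6, 0, 7, 5, 3, 2, 1, 4, 8]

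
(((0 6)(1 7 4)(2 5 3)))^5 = (0 6)(1 4 7)(2 3 5)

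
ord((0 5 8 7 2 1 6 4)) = 8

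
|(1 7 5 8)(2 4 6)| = 12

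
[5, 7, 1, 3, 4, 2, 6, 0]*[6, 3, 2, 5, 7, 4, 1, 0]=[4, 0, 3, 5, 7, 2, 1, 6]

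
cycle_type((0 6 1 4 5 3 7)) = 7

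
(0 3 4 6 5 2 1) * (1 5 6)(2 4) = (0 3 2 5 4 1)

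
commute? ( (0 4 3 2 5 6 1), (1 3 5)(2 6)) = no: (0 4 3 2 5 6 1) * (1 3 5)(2 6) = (0 4 5 2 1)(3 6), (1 3 5)(2 6) * (0 4 3 2 5 6 1) = (0 4 3 6 5)(1 2)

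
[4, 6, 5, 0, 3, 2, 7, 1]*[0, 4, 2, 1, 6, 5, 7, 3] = [6, 7, 5, 0, 1, 2, 3, 4]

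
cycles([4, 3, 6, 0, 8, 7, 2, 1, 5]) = (0 4 8 5 7 1 3)(2 6)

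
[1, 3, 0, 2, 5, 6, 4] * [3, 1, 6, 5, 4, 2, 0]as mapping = [0→1, 1→5, 2→3, 3→6, 4→2, 5→0, 6→4]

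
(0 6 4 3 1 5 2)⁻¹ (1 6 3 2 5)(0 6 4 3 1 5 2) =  (0 2 5 4 1)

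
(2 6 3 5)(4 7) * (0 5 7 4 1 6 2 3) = (0 5 3 7 1 6)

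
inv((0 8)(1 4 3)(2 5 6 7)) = (0 8)(1 3 4)(2 7 6 5)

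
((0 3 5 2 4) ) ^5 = () 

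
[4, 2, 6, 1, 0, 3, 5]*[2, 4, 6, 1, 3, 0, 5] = [3, 6, 5, 4, 2, 1, 0]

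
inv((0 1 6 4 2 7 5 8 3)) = (0 3 8 5 7 2 4 6 1)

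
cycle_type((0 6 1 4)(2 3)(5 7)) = 2^2.4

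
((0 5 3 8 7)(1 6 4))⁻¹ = (0 7 8 3 5)(1 4 6)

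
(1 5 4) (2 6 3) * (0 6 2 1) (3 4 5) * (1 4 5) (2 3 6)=(0 2 3 4) (1 6 5) 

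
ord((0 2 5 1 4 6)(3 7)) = 6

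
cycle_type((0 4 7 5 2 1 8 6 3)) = 9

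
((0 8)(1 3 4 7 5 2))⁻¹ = (0 8)(1 2 5 7 4 3)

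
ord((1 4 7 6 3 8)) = 6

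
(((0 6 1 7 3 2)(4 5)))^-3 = (0 7)(1 2)(3 6)(4 5)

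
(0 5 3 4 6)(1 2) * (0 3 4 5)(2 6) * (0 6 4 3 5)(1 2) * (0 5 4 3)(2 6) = (0 2 6 4 1 3 5)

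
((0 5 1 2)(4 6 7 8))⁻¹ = (0 2 1 5)(4 8 7 6)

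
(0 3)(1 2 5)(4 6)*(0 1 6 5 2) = (0 3 1)(4 5 6)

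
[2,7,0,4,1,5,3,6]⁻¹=[2,4,0,6,3,5,7,1]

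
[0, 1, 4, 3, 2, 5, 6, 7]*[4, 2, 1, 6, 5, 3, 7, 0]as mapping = [0→4, 1→2, 2→5, 3→6, 4→1, 5→3, 6→7, 7→0]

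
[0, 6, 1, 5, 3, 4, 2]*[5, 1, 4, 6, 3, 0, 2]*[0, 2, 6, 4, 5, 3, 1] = [3, 6, 2, 0, 1, 4, 5]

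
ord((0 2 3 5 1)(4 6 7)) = 15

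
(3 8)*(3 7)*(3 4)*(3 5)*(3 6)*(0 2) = (0 2)(3 8 7 4 5 6)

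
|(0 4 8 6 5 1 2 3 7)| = 9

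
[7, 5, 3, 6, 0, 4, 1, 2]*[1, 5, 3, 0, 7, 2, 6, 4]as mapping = [0→4, 1→2, 2→0, 3→6, 4→1, 5→7, 6→5, 7→3]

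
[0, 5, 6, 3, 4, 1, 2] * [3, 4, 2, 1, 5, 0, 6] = [3, 0, 6, 1, 5, 4, 2]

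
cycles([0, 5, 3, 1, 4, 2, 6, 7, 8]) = (1 5 2 3)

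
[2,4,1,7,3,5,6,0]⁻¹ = [7,2,0,4,1,5,6,3]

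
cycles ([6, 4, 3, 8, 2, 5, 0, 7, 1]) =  (0 6)(1 4 2 3 8)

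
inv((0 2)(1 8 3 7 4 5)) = (0 2)(1 5 4 7 3 8)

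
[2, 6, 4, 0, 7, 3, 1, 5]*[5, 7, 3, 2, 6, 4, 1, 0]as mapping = [0→3, 1→1, 2→6, 3→5, 4→0, 5→2, 6→7, 7→4]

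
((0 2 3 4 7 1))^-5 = (0 2 3 4 7 1)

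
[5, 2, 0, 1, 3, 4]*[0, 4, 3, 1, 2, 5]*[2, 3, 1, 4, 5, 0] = [0, 4, 2, 5, 3, 1]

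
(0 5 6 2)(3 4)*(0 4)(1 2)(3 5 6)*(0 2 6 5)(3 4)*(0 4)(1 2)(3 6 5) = (0 3 1 5)(2 6)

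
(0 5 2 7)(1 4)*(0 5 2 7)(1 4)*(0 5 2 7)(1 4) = (0 7 2 5)(1 4)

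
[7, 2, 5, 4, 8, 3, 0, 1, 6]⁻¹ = [6, 7, 1, 5, 3, 2, 8, 0, 4]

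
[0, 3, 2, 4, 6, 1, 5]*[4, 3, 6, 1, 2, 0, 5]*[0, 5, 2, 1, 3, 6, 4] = [3, 5, 4, 2, 6, 1, 0] 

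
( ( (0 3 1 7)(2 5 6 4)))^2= (0 1)(2 6)(3 7)(4 5)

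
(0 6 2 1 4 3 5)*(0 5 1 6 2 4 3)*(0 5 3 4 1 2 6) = (0 6 1 4 5 3 2)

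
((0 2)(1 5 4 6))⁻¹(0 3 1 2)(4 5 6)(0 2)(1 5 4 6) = (0 2 3 5)(1 6 4)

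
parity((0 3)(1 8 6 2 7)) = odd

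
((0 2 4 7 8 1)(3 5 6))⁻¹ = (0 1 8 7 4 2)(3 6 5)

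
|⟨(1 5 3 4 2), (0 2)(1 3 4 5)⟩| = 360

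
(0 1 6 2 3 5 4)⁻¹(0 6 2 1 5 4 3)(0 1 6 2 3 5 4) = (0 5 1 2 3 6 4)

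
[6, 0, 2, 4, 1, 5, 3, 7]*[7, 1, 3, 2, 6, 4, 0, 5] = [0, 7, 3, 6, 1, 4, 2, 5]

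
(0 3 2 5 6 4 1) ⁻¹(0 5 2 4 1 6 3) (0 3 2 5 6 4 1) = (0 4 2 3 6 5 1) 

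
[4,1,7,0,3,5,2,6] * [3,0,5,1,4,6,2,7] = [4,0,7,3,1,6,5,2]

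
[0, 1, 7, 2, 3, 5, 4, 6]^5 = [0, 1, 2, 3, 4, 5, 6, 7]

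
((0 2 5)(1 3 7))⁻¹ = (0 5 2)(1 7 3)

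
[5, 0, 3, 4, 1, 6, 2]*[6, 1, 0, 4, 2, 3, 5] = [3, 6, 4, 2, 1, 5, 0]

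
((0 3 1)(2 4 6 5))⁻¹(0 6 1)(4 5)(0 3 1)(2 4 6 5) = (0 3 5)(2 6)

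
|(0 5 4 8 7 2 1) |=7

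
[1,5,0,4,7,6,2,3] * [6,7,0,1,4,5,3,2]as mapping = [0→7,1→5,2→6,3→4,4→2,5→3,6→0,7→1]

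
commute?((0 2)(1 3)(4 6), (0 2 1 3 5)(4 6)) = no:(0 2)(1 3)(4 6) * (0 2 1 3 5)(4 6) = (0 1 5), (0 2 1 3 5)(4 6) * (0 2)(1 3)(4 6) = (2 3 5)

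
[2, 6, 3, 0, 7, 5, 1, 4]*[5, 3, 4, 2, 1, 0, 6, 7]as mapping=[0→4, 1→6, 2→2, 3→5, 4→7, 5→0, 6→3, 7→1]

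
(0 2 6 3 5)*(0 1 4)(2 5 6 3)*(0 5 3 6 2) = (0 3 2 6)(1 4 5)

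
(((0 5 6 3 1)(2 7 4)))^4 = (0 1 3 6 5)(2 7 4)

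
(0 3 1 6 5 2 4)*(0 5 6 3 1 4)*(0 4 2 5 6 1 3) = (0 3 2 4 6 1) 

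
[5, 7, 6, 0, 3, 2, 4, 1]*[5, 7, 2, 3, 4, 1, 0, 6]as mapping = [0→1, 1→6, 2→0, 3→5, 4→3, 5→2, 6→4, 7→7]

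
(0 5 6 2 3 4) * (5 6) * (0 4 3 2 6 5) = (0 5)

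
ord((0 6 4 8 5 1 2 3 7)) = 9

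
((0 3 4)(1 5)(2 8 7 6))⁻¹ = (0 4 3)(1 5)(2 6 7 8)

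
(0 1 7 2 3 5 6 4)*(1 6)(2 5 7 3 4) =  (0 6 2 4)(1 3 7 5)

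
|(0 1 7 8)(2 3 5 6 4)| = 20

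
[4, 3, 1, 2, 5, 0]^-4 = [5, 2, 3, 1, 0, 4]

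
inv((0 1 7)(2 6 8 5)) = (0 7 1)(2 5 8 6)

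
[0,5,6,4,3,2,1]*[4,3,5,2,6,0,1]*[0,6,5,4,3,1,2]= [3,0,6,2,5,1,4]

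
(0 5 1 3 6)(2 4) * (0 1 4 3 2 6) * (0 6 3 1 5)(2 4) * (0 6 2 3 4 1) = (0 6 5 3 2)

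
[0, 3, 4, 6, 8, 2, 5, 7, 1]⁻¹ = [0, 8, 5, 1, 2, 6, 3, 7, 4]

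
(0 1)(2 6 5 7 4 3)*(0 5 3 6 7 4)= (0 1 5 4 6 3 2 7)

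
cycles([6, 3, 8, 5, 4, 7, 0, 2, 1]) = (0 6)(1 3 5 7 2 8)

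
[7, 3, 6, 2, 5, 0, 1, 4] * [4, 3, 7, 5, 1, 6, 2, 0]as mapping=[0→0, 1→5, 2→2, 3→7, 4→6, 5→4, 6→3, 7→1]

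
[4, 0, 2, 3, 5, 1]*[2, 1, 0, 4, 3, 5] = [3, 2, 0, 4, 5, 1]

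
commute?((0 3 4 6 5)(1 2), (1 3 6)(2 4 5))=no:(0 3 4 6 5)(1 2)*(1 3 6)(2 4 5)=(0 6 2 3 5)(1 4), (1 3 6)(2 4 5)*(0 3 4 6 5)(1 2)=(0 3 5 1 4)(2 6)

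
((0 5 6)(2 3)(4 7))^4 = (0 5 6)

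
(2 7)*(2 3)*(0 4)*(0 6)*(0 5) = (0 4 6 5)(2 7 3)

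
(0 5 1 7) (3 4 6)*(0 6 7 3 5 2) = (0 2) (1 3 4 7 6 5) 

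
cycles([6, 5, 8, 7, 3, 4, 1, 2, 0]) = (0 6 1 5 4 3 7 2 8) 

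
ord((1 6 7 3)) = 4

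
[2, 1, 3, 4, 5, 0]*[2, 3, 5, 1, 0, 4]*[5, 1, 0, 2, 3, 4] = [4, 2, 1, 5, 3, 0]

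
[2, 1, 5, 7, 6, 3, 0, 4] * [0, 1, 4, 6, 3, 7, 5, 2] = [4, 1, 7, 2, 5, 6, 0, 3]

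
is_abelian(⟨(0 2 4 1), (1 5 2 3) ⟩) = no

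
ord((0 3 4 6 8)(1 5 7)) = 15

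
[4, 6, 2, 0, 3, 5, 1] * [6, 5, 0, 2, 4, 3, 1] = [4, 1, 0, 6, 2, 3, 5]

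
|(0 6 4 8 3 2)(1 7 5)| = 6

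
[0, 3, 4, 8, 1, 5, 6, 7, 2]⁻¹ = [0, 4, 8, 1, 2, 5, 6, 7, 3]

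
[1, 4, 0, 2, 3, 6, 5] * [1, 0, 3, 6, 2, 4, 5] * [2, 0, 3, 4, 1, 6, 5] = [2, 3, 0, 4, 5, 6, 1]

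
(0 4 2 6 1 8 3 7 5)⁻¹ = (0 5 7 3 8 1 6 2 4)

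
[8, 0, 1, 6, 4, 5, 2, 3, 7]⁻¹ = [1, 2, 6, 7, 4, 5, 3, 8, 0]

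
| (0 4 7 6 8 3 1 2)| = 8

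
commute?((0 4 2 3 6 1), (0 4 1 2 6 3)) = no:(0 4 2 3 6 1)*(0 4 1 2 6 3) = (0 1 4 6 2), (0 4 1 2 6 3)*(0 4 2 3 6 1) = (0 2 1 3 4)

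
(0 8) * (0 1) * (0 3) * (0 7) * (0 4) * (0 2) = (0 8 1 3 7 4 2)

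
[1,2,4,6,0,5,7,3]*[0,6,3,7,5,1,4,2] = [6,3,5,4,0,1,2,7]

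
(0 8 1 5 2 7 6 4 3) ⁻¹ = (0 3 4 6 7 2 5 1 8) 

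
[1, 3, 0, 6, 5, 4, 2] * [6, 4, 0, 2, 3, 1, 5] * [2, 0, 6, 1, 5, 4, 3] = [5, 6, 3, 4, 0, 1, 2]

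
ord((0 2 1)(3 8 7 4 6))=15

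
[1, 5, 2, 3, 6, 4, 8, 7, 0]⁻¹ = [8, 0, 2, 3, 5, 1, 4, 7, 6]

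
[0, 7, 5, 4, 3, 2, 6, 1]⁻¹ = [0, 7, 5, 4, 3, 2, 6, 1]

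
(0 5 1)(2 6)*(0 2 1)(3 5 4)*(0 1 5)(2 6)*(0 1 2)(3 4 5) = (0 5 2)(1 6 3)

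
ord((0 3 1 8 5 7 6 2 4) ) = 9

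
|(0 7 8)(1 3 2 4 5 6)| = 6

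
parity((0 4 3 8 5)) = even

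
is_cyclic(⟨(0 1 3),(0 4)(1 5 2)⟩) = no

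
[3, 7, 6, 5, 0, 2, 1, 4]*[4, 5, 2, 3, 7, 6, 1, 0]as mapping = [0→3, 1→0, 2→1, 3→6, 4→4, 5→2, 6→5, 7→7]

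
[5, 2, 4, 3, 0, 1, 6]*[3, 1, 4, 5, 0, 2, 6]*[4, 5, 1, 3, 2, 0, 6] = [1, 2, 4, 0, 3, 5, 6]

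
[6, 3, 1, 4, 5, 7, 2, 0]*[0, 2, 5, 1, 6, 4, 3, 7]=[3, 1, 2, 6, 4, 7, 5, 0]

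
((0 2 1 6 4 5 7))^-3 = (0 4 2 5 1 7 6)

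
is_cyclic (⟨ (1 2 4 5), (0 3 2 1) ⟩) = no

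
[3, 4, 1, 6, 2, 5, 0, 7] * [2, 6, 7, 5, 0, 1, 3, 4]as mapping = [0→5, 1→0, 2→6, 3→3, 4→7, 5→1, 6→2, 7→4]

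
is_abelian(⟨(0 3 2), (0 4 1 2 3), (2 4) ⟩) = no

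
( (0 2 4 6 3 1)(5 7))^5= (0 1 3 6 4 2)(5 7)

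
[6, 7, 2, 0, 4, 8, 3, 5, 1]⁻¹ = [3, 8, 2, 6, 4, 7, 0, 1, 5]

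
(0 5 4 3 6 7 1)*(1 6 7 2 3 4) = (0 5 1)(2 3 7 6)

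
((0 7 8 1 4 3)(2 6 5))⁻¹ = (0 3 4 1 8 7)(2 5 6)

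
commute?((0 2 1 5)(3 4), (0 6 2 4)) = no:(0 2 1 5)(3 4)*(0 6 2 4) = (0 4 3)(1 5 6 2), (0 6 2 4)*(0 2 1 5)(3 4) = (0 6 1 5)(2 3 4)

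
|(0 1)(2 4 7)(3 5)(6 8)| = 6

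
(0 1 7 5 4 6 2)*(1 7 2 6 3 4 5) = (0 7 1 2)(3 4)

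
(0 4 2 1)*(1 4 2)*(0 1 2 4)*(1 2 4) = (0 1 2)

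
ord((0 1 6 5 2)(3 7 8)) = 15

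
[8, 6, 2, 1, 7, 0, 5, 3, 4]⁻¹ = [5, 3, 2, 7, 8, 6, 1, 4, 0]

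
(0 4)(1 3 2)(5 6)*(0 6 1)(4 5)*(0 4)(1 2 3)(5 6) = (0 6)(2 4 5)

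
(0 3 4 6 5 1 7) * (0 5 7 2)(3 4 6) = (0 4 3 6 7 5 1 2)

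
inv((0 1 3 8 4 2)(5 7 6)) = (0 2 4 8 3 1)(5 6 7)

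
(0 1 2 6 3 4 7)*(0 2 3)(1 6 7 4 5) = (0 6)(1 3 5)(2 7)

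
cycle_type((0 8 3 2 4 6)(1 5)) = 2.6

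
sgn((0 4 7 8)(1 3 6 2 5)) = -1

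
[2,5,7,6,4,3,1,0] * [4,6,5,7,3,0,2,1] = [5,0,1,2,3,7,6,4]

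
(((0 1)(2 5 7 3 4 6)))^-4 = (2 7 4)(3 6 5)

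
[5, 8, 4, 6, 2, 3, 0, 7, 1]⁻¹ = [6, 8, 4, 5, 2, 0, 3, 7, 1]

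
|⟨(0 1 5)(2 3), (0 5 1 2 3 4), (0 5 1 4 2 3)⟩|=720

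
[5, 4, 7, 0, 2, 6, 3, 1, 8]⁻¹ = [3, 7, 4, 6, 1, 0, 5, 2, 8]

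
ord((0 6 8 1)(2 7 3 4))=4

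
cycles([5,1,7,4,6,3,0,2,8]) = (0 5 3 4 6) (2 7) 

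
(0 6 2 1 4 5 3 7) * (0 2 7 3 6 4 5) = (0 4)(1 5 6 7 2)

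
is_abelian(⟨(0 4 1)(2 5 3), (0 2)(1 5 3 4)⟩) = no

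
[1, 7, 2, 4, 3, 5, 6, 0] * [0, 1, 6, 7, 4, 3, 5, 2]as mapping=[0→1, 1→2, 2→6, 3→4, 4→7, 5→3, 6→5, 7→0]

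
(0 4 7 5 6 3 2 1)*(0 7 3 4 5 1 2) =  (0 5 6 4 3)(1 7)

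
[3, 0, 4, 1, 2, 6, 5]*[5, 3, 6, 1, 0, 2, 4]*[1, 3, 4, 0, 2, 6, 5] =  [3, 6, 1, 0, 5, 2, 4]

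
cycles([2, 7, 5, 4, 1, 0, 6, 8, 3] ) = (0 2 5)(1 7 8 3 4)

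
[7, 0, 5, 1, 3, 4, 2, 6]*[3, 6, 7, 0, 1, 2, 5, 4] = [4, 3, 2, 6, 0, 1, 7, 5]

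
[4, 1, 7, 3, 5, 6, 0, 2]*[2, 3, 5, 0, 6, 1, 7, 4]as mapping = [0→6, 1→3, 2→4, 3→0, 4→1, 5→7, 6→2, 7→5]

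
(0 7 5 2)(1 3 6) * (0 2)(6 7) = (0 6 1 3 7 5)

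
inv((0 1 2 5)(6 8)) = (0 5 2 1)(6 8)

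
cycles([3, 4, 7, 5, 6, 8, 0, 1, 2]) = (0 3 5 8 2 7 1 4 6)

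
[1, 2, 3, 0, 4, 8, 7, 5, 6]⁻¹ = [3, 0, 1, 2, 4, 7, 8, 6, 5]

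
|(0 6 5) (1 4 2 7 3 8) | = 6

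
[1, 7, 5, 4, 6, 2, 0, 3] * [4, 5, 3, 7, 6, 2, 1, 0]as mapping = [0→5, 1→0, 2→2, 3→6, 4→1, 5→3, 6→4, 7→7]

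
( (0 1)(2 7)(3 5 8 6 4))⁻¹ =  (0 1)(2 7)(3 4 6 8 5)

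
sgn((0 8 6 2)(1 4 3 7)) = 1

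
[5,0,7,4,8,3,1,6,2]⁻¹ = [1,6,8,5,3,0,7,2,4]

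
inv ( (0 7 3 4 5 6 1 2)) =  (0 2 1 6 5 4 3 7)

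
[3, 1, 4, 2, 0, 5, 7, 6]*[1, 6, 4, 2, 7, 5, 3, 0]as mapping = [0→2, 1→6, 2→7, 3→4, 4→1, 5→5, 6→0, 7→3]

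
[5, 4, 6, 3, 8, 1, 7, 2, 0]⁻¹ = [8, 5, 7, 3, 1, 0, 2, 6, 4]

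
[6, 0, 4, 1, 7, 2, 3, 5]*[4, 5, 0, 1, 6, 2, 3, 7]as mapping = [0→3, 1→4, 2→6, 3→5, 4→7, 5→0, 6→1, 7→2]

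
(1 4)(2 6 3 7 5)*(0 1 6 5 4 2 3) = (0 1 2 5 3 7 4 6)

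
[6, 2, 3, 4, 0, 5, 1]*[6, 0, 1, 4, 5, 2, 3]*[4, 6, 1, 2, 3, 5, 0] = [2, 6, 3, 5, 0, 1, 4]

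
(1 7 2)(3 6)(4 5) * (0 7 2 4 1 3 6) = (0 7 4 5 1 2 3)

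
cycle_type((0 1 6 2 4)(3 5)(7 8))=2^2.5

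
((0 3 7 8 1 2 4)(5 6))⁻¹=(0 4 2 1 8 7 3)(5 6)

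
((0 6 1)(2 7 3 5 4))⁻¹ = (0 1 6)(2 4 5 3 7)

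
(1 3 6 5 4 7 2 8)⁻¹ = (1 8 2 7 4 5 6 3)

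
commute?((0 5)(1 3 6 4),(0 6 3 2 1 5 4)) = no:(0 5)(1 3 6 4)*(0 6 3 2 1 5 4) = (0 4 5 6)(1 2),(0 6 3 2 1 5 4)*(0 5)(1 3 6 4) = (0 4 5 1)(2 3)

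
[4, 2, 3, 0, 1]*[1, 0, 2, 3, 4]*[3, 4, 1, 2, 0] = [0, 1, 2, 4, 3]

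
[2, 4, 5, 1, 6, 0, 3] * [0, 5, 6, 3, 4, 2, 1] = [6, 4, 2, 5, 1, 0, 3]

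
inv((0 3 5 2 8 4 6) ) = (0 6 4 8 2 5 3) 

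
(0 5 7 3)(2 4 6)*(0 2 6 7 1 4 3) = (0 5 1 4 7)(2 3)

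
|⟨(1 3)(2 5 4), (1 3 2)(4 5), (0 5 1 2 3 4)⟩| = 720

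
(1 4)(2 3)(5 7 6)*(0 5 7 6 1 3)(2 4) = (0 5 6 7 1 2)(3 4)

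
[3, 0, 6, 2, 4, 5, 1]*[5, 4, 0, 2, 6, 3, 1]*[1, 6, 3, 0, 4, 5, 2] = [3, 5, 6, 1, 2, 0, 4] 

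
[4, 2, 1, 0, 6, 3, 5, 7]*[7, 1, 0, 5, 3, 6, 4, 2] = [3, 0, 1, 7, 4, 5, 6, 2]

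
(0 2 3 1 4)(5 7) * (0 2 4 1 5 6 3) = (0 4 2)(3 5 7 6)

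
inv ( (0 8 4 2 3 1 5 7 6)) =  (0 6 7 5 1 3 2 4 8)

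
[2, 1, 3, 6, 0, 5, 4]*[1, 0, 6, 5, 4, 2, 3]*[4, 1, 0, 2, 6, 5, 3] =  [3, 4, 5, 2, 1, 0, 6]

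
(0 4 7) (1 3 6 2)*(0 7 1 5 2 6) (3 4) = (0 3) (1 4) (2 5) 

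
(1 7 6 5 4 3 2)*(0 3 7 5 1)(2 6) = (0 3 6 1 5 4 7 2)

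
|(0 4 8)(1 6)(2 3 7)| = 6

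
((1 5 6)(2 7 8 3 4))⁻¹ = (1 6 5)(2 4 3 8 7)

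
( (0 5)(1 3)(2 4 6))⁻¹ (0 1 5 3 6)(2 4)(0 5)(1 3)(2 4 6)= (0 1 2 5 3)(4 6)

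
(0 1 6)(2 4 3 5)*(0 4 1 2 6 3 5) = (0 2 1 3)(4 5 6)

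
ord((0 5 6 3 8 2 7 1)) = 8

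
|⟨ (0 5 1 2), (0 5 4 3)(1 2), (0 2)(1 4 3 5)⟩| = 720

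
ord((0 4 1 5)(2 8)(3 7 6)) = 12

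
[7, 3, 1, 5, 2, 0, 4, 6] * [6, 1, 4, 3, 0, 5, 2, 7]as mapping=[0→7, 1→3, 2→1, 3→5, 4→4, 5→6, 6→0, 7→2]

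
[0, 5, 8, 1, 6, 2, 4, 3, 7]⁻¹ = [0, 3, 5, 7, 6, 1, 4, 8, 2]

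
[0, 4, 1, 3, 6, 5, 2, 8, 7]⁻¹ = [0, 2, 6, 3, 1, 5, 4, 8, 7]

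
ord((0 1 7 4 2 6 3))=7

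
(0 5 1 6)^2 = (0 1)(5 6)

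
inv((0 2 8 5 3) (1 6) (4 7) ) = (0 3 5 8 2) (1 6) (4 7) 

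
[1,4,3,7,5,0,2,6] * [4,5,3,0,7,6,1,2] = [5,7,0,2,6,4,3,1]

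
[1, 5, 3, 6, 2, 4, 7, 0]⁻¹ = [7, 0, 4, 2, 5, 1, 3, 6]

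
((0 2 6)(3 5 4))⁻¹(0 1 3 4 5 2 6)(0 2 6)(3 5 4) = (0 2 1 5 3 4 6)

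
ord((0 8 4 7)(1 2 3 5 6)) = 20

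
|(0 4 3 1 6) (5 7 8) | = 15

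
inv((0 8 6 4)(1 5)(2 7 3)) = (0 4 6 8)(1 5)(2 3 7)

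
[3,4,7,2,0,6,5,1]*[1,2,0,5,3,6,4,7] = [5,3,7,0,1,4,6,2]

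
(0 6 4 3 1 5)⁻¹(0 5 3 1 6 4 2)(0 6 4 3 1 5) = (0 1 5 4 3 2 6)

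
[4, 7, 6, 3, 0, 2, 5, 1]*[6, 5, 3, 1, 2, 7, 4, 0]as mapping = [0→2, 1→0, 2→4, 3→1, 4→6, 5→3, 6→7, 7→5]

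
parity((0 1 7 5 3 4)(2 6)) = even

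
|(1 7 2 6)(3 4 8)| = 12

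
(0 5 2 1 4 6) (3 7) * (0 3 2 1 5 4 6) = (0 4) (1 6 3 7 2 5) 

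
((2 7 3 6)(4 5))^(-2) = (2 3)(6 7)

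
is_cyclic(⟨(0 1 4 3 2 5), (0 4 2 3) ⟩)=no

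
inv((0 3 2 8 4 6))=(0 6 4 8 2 3)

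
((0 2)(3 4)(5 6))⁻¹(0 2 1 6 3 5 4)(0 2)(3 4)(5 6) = (0 1 5 4 6 3 2)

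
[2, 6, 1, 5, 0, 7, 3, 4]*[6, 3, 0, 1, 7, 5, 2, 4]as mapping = [0→0, 1→2, 2→3, 3→5, 4→6, 5→4, 6→1, 7→7]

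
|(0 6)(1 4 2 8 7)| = 10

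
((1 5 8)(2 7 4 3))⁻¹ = (1 8 5)(2 3 4 7)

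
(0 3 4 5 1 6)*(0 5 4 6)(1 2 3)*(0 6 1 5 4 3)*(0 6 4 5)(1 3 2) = (1 4 2 6 5)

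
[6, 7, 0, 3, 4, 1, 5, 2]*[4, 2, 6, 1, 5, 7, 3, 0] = [3, 0, 4, 1, 5, 2, 7, 6]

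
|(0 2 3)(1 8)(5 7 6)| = 6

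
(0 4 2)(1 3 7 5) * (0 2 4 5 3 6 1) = (0 5)(1 6)(3 7)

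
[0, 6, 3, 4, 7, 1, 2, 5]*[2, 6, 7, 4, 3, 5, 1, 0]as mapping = [0→2, 1→1, 2→4, 3→3, 4→0, 5→6, 6→7, 7→5]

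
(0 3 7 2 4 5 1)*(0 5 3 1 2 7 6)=(0 1 5 2 4 3 6)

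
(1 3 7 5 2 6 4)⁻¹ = (1 4 6 2 5 7 3)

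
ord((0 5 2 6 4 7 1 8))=8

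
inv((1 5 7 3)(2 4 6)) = (1 3 7 5)(2 6 4)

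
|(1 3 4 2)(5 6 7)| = 12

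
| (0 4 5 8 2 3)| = 6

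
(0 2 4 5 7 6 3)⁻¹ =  (0 3 6 7 5 4 2)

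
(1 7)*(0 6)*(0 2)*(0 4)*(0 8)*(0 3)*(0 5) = (0 6 2 4 8 3 5)(1 7)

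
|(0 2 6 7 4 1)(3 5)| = 6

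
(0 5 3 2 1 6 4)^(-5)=(0 3 1 4 5 2 6)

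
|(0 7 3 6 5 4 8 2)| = 8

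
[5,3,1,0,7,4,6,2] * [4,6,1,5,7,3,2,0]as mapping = [0→3,1→5,2→6,3→4,4→0,5→7,6→2,7→1]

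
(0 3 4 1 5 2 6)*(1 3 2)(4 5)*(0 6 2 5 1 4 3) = (0 5 4)(1 3)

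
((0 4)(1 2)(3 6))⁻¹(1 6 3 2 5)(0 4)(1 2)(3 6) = (1 5 2 3 6)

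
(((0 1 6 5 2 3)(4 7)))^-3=(0 5)(1 2)(3 6)(4 7)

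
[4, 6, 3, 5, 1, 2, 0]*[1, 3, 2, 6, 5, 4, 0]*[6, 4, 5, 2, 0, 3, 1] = [3, 6, 1, 0, 2, 5, 4]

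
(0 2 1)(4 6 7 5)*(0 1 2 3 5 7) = (0 3 5 4 6)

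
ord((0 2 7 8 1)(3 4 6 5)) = 20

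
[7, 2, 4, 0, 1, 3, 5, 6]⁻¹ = [3, 4, 1, 5, 2, 6, 7, 0]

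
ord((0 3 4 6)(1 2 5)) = 12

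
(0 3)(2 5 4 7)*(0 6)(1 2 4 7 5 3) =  (0 1 2 3 6)(4 5 7)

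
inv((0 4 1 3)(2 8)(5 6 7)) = (0 3 1 4)(2 8)(5 7 6)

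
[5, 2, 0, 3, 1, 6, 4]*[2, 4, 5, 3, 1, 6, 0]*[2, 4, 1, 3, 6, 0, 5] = [5, 0, 1, 3, 6, 2, 4]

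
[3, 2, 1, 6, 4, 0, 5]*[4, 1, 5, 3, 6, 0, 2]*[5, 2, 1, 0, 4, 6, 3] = [0, 6, 2, 1, 3, 4, 5]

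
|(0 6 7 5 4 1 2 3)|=8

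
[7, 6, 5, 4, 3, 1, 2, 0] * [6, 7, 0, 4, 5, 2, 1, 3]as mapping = [0→3, 1→1, 2→2, 3→5, 4→4, 5→7, 6→0, 7→6]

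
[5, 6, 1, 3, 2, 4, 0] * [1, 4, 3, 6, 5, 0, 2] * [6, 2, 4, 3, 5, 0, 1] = [6, 4, 5, 1, 3, 0, 2]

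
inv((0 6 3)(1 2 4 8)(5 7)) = (0 3 6)(1 8 4 2)(5 7)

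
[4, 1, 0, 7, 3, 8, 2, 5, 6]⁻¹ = [2, 1, 6, 4, 0, 7, 8, 3, 5]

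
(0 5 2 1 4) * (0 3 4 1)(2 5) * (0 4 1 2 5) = (0 5)(1 2 4 3)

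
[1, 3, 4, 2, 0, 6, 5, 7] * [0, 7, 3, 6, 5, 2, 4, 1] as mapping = [0→7, 1→6, 2→5, 3→3, 4→0, 5→4, 6→2, 7→1] 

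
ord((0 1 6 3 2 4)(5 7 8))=6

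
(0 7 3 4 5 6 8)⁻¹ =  (0 8 6 5 4 3 7)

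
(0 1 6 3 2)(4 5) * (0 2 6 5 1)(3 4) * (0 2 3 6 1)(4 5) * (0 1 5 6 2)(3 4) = (1 3 5 2 4)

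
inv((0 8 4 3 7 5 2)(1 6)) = (0 2 5 7 3 4 8)(1 6)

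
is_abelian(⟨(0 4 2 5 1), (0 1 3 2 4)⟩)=no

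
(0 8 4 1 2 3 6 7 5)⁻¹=(0 5 7 6 3 2 1 4 8)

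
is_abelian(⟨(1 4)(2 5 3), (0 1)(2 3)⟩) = no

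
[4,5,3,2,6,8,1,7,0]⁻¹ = [8,6,3,2,0,1,4,7,5]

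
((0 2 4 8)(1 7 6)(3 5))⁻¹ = (0 8 4 2)(1 6 7)(3 5)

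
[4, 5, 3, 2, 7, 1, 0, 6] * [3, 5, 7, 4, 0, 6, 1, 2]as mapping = [0→0, 1→6, 2→4, 3→7, 4→2, 5→5, 6→3, 7→1]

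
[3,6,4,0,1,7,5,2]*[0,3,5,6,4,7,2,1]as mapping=[0→6,1→2,2→4,3→0,4→3,5→1,6→7,7→5]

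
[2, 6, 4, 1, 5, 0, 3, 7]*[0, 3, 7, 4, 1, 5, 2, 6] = [7, 2, 1, 3, 5, 0, 4, 6]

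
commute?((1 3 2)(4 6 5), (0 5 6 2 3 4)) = no:(1 3 2)(4 6 5)*(0 5 6 2 3 4) = (0 5)(1 4 2), (0 5 6 2 3 4)*(1 3 2)(4 6 5) = (0 4)(1 3 6)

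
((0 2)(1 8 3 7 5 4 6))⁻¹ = (0 2)(1 6 4 5 7 3 8)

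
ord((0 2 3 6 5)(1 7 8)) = 15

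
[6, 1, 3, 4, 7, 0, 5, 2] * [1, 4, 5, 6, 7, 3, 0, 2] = [0, 4, 6, 7, 2, 1, 3, 5] 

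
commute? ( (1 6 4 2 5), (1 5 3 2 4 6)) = no: (1 6 4 2 5)*(1 5 3 2 4 6) = (2 3), (1 5 3 2 4 6)*(1 6 4 2 5) = (3 5)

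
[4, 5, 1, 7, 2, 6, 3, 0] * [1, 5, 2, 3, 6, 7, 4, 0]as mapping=[0→6, 1→7, 2→5, 3→0, 4→2, 5→4, 6→3, 7→1]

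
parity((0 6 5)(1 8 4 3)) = odd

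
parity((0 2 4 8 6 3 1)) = even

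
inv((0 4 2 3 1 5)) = (0 5 1 3 2 4)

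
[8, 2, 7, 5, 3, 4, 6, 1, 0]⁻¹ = [8, 7, 1, 4, 5, 3, 6, 2, 0]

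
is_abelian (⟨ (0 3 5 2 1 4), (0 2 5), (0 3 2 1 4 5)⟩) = no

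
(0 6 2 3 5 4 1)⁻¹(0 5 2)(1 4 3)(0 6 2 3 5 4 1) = (0 1 5)(3 6 4)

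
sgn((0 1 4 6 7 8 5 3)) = -1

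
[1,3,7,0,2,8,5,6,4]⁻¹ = [3,0,4,1,8,6,7,2,5]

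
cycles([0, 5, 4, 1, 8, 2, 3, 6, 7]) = (1 5 2 4 8 7 6 3)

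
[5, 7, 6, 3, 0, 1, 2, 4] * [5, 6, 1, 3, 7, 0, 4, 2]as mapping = [0→0, 1→2, 2→4, 3→3, 4→5, 5→6, 6→1, 7→7]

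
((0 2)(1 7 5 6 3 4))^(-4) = (1 5 3)(4 7 6)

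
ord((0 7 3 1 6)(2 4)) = 10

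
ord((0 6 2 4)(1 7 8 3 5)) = 20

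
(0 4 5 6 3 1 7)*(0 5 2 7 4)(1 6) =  (1 4 2 7 5)(3 6)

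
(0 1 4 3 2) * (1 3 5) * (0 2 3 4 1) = (0 4 5)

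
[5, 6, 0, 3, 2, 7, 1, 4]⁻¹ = [2, 6, 4, 3, 7, 0, 1, 5]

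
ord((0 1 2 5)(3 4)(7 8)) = 4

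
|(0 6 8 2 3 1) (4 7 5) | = 6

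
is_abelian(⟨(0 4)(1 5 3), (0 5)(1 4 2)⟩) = no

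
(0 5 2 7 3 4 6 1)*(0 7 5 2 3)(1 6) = (0 2 5 3 4 1 7)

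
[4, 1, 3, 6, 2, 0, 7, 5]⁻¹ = [5, 1, 4, 2, 0, 7, 3, 6]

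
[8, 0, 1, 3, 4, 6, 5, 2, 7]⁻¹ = [1, 2, 7, 3, 4, 6, 5, 8, 0]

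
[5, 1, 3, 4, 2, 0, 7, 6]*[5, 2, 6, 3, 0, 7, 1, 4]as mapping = [0→7, 1→2, 2→3, 3→0, 4→6, 5→5, 6→4, 7→1]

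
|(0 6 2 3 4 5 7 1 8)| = 9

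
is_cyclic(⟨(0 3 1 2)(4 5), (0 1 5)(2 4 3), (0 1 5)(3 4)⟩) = no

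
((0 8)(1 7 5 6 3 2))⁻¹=(0 8)(1 2 3 6 5 7)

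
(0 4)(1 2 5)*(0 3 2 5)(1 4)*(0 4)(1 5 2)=(0 5)(1 2 4 3)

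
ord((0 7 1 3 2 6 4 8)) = 8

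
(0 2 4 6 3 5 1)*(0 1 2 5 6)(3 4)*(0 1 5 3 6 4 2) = (0 3 4 1 5)(2 6)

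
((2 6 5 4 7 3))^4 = (2 7 5)(3 4 6)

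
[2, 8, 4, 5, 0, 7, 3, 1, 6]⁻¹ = [4, 7, 0, 6, 2, 3, 8, 5, 1]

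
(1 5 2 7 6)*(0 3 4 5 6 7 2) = (0 3 4 5)(1 6)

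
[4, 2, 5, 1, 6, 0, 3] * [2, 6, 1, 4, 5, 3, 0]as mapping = [0→5, 1→1, 2→3, 3→6, 4→0, 5→2, 6→4]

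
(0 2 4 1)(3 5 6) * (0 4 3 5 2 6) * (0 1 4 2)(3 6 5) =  (0 5 1 2 6 3)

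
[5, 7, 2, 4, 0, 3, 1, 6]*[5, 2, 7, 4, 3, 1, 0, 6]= [1, 6, 7, 3, 5, 4, 2, 0]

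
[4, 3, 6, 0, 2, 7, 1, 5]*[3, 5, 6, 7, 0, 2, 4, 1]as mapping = [0→0, 1→7, 2→4, 3→3, 4→6, 5→1, 6→5, 7→2]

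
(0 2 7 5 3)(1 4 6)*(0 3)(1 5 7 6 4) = (0 2 6 5)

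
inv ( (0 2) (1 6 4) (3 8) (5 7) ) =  (0 2) (1 4 6) (3 8) (5 7) 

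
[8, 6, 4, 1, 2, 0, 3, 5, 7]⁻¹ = [5, 3, 4, 6, 2, 7, 1, 8, 0]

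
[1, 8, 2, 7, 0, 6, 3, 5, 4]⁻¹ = [4, 0, 2, 6, 8, 7, 5, 3, 1]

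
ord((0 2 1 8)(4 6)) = 4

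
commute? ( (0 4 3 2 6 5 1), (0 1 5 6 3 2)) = no: (0 4 3 2 6 5 1)*(0 1 5 6 3 2) = (0 4 2 3), (0 1 5 6 3 2)*(0 4 3 2 6 5 1) = (2 4 3 6)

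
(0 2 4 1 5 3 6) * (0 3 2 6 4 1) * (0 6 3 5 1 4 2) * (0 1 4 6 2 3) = (1 4 2 6 5)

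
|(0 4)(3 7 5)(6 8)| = 6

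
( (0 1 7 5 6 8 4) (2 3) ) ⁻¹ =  (0 4 8 6 5 7 1) (2 3) 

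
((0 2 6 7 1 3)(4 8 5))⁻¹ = (0 3 1 7 6 2)(4 5 8)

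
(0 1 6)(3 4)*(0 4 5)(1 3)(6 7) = (0 3 5)(1 7 6 4)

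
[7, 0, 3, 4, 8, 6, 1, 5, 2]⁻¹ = [1, 6, 8, 2, 3, 7, 5, 0, 4]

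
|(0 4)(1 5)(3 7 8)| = 6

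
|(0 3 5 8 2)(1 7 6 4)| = 20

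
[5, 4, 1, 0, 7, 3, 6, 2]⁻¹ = [3, 2, 7, 5, 1, 0, 6, 4]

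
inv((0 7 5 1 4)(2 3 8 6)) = (0 4 1 5 7)(2 6 8 3)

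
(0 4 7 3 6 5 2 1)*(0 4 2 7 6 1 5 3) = (0 2 5 7)(1 4 6 3)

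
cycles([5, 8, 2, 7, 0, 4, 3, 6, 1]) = (0 5 4)(1 8)(3 7 6)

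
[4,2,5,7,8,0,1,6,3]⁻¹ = [5,6,1,8,0,2,7,3,4]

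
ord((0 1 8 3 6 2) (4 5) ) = 6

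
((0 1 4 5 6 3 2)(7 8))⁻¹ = (0 2 3 6 5 4 1)(7 8)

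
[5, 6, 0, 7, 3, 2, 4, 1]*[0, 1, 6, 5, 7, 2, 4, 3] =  [2, 4, 0, 3, 5, 6, 7, 1]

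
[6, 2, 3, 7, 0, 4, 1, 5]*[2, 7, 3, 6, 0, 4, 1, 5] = [1, 3, 6, 5, 2, 0, 7, 4]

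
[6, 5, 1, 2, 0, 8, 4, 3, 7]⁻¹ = [4, 2, 3, 7, 6, 1, 0, 8, 5]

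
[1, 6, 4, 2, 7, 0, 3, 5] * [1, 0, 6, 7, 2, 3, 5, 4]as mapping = [0→0, 1→5, 2→2, 3→6, 4→4, 5→1, 6→7, 7→3]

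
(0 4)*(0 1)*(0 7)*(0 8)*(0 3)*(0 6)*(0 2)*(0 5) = (0 4 1 7 8 3 6 2 5)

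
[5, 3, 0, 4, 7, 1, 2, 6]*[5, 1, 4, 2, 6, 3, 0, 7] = [3, 2, 5, 6, 7, 1, 4, 0]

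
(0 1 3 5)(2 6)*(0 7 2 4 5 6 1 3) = (0 3 6 4 5 7 2 1)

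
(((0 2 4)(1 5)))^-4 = (0 4 2)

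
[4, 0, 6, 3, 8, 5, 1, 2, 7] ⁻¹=[1, 6, 7, 3, 0, 5, 2, 8, 4] 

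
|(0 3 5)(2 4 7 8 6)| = 15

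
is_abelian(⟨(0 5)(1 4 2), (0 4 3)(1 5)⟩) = no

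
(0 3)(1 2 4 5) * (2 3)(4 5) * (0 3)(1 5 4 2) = (0 1)(2 4)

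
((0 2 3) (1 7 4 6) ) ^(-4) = (0 3 2) 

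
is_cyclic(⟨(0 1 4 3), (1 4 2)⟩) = no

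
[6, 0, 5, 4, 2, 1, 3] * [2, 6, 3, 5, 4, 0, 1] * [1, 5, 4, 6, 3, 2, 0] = [5, 4, 1, 3, 6, 0, 2]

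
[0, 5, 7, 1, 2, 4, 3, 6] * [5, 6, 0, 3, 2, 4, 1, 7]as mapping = [0→5, 1→4, 2→7, 3→6, 4→0, 5→2, 6→3, 7→1]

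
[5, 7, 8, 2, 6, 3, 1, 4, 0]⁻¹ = [8, 6, 3, 5, 7, 0, 4, 1, 2]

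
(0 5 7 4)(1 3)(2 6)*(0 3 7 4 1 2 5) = (1 7)(2 6 5 4 3)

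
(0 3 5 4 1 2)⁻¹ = (0 2 1 4 5 3)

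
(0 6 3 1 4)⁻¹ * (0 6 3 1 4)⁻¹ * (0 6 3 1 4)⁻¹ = (0 3 4 6 1)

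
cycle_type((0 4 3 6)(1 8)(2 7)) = 2^2.4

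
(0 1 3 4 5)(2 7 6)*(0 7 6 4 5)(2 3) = (0 1 2 6 3 5 7 4)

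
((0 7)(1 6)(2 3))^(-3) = (0 7)(1 6)(2 3)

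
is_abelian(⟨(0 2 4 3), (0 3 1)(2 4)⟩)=no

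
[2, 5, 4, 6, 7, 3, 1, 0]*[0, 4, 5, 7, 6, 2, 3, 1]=[5, 2, 6, 3, 1, 7, 4, 0] 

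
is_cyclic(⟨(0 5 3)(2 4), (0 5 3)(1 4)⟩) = no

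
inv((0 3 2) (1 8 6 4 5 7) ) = (0 2 3) (1 7 5 4 6 8) 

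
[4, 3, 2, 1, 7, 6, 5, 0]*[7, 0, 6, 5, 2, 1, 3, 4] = [2, 5, 6, 0, 4, 3, 1, 7]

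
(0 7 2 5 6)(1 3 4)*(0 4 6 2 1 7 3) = (0 3 6 4 7 1)(2 5)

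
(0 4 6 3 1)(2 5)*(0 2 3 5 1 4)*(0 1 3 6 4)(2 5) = (0 1 5 6 2 3)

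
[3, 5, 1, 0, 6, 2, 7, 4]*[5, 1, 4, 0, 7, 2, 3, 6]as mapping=[0→0, 1→2, 2→1, 3→5, 4→3, 5→4, 6→6, 7→7]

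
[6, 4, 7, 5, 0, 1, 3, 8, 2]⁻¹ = [4, 5, 8, 6, 1, 3, 0, 2, 7]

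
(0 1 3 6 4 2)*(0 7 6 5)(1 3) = (0 3 5)(2 7 6 4)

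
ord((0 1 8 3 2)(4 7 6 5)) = 20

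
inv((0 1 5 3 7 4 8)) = (0 8 4 7 3 5 1)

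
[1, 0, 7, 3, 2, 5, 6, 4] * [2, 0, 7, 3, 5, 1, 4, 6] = [0, 2, 6, 3, 7, 1, 4, 5]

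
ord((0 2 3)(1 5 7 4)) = 12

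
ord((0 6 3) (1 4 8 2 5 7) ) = 6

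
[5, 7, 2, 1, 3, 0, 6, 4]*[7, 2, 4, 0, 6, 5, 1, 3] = [5, 3, 4, 2, 0, 7, 1, 6]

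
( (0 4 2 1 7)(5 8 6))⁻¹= (0 7 1 2 4)(5 6 8)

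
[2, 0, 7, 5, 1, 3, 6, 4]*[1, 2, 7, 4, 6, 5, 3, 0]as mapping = [0→7, 1→1, 2→0, 3→5, 4→2, 5→4, 6→3, 7→6]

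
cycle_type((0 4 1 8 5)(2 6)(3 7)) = 2^2.5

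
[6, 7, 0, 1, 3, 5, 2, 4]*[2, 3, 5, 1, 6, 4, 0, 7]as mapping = [0→0, 1→7, 2→2, 3→3, 4→1, 5→4, 6→5, 7→6]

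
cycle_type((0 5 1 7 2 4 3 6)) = 8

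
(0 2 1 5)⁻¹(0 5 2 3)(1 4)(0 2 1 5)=(0 1 3 2)(4 5)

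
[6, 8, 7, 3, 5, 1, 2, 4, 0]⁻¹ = [8, 5, 6, 3, 7, 4, 0, 2, 1]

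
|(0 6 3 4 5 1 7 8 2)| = 9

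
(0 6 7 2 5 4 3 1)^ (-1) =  (0 1 3 4 5 2 7 6)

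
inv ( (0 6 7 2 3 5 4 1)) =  (0 1 4 5 3 2 7 6)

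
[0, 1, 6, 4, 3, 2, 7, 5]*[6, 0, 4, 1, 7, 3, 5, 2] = [6, 0, 5, 7, 1, 4, 2, 3]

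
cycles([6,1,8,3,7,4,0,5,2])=(0 6)(2 8)(4 7 5)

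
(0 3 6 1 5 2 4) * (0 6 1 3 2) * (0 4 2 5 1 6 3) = (0 5 4 3 6)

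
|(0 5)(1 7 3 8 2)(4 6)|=10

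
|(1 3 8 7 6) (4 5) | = 10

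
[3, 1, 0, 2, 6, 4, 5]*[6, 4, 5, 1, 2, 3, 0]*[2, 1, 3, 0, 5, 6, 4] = [1, 5, 4, 6, 2, 3, 0]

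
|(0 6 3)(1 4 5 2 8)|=15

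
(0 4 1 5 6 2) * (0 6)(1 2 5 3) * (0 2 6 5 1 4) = (1 3 4 6)(2 5)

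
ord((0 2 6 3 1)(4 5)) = 10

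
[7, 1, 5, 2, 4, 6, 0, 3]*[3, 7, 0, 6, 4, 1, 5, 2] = [2, 7, 1, 0, 4, 5, 3, 6]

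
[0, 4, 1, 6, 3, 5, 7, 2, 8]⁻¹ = [0, 2, 7, 4, 1, 5, 3, 6, 8]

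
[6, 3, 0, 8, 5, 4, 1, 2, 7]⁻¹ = [2, 6, 7, 1, 5, 4, 0, 8, 3]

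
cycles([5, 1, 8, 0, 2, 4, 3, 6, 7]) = (0 5 4 2 8 7 6 3)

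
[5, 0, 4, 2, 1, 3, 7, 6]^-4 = [3, 5, 1, 4, 0, 2, 6, 7]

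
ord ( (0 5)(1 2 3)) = 6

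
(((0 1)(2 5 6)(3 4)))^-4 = (2 6 5)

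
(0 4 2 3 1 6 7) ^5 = (0 6 3 4 7 1 2) 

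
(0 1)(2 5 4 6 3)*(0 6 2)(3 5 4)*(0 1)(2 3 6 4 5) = (1 4 3)(2 5 6)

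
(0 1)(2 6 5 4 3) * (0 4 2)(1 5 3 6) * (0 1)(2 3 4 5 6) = (0 6 4 2)(1 5 3)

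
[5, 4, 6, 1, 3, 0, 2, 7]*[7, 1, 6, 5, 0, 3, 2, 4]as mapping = [0→3, 1→0, 2→2, 3→1, 4→5, 5→7, 6→6, 7→4]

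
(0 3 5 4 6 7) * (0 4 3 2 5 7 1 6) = (0 2 5 3 7 4)(1 6)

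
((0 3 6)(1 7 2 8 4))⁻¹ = (0 6 3)(1 4 8 2 7)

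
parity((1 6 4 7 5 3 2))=even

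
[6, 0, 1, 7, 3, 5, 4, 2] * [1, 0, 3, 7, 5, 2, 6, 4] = [6, 1, 0, 4, 7, 2, 5, 3]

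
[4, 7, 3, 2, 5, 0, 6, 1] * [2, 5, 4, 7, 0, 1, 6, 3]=[0, 3, 7, 4, 1, 2, 6, 5]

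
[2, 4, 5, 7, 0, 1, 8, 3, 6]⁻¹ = [4, 5, 0, 7, 1, 2, 8, 3, 6]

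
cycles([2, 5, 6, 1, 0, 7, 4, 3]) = (0 2 6 4)(1 5 7 3)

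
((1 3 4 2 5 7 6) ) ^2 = (1 4 5 6 3 2 7) 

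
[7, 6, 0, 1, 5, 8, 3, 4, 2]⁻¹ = [2, 3, 8, 6, 7, 4, 1, 0, 5]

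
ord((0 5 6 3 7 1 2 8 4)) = 9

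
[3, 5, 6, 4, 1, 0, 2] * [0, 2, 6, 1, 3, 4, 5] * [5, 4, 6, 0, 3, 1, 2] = [4, 3, 1, 0, 6, 5, 2]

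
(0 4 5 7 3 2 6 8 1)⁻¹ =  (0 1 8 6 2 3 7 5 4)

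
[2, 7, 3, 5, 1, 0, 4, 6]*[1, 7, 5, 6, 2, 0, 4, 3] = [5, 3, 6, 0, 7, 1, 2, 4]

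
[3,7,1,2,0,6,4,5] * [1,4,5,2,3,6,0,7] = [2,7,4,5,1,0,3,6]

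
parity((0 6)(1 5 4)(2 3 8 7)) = even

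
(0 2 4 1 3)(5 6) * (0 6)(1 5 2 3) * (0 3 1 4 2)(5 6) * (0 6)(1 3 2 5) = (0 3 1 4)(2 5)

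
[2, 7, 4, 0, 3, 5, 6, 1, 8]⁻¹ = [3, 7, 0, 4, 2, 5, 6, 1, 8]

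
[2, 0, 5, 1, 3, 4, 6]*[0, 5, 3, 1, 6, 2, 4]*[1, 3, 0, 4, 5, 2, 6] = [4, 1, 0, 2, 3, 6, 5]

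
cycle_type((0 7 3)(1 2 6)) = 3^2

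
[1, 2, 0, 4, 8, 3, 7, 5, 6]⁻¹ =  [2, 0, 1, 5, 3, 7, 8, 6, 4]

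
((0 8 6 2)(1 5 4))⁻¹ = (0 2 6 8)(1 4 5)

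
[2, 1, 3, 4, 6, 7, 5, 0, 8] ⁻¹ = [7, 1, 0, 2, 3, 6, 4, 5, 8] 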